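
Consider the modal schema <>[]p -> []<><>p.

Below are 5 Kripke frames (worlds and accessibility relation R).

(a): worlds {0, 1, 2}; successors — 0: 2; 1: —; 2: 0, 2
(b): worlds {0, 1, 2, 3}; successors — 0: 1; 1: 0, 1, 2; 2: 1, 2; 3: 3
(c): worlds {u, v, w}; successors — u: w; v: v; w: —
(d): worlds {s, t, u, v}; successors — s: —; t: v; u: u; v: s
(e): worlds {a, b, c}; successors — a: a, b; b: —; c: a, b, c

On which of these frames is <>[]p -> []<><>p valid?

Frame correspondent (Sahlqvist): forall x forall y forall z ((xRy & xRz) -> exists w (yRw & z R^2 w)) — i.e. a generalized confluence (Geach) condition.
(a): condition met.
(b): condition met.
(c): fails — uRw, uRw but no t with wRt and wR²t.
(d): fails — tRv, tRv but no w with vRw and vR²w.
(e): fails — aRa, aRb but no w with aRw and bR²w.

(a), (b)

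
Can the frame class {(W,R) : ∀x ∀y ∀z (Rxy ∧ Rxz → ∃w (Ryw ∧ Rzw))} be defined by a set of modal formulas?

Yes: it is convergence, defined by the .2 schema ◇□q → □◇q.
Suppose ◇□q→□◇q is valid. Take Rxy, Rxz and set V(q)={w : Ryw}. Then □q at y so ◇□q at x, so □◇q at x, so ◇q at z, giving w with Rzw and Ryw.

Definable; ◇□q → □◇q defines it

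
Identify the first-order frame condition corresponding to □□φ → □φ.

Density

This is the C4 axiom.
Its frame correspondent is density — ∀x ∀y (Rxy → ∃z (Rxz ∧ Rzy)).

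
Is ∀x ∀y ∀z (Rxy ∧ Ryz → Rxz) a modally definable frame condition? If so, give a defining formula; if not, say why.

Definable; □q → □□q defines it

Yes: it is transitivity, defined by the 4 schema □q → □□q.
Suppose □q→□□q is valid. Take Rxy, Ryz and set V(q)={w : Rxw}. Then □q at x, so □□q at x, so □q at y, so q at z, i.e. Rxz.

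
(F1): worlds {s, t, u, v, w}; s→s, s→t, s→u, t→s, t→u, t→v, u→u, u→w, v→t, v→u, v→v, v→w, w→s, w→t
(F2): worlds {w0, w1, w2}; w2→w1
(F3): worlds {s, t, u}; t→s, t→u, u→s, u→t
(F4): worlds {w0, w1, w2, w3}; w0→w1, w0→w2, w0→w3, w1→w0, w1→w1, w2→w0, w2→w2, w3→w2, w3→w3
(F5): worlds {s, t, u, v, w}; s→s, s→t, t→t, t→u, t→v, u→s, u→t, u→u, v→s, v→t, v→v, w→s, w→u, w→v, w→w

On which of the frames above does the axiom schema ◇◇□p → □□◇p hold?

(F2), (F5)

The schema corresponds to a generalized confluence (Geach) condition: ∀x ∀y ∀z ((xR²y ∧ xR²z) → ∃w (yRw ∧ zRw)).
(F1): fails — sR²u, sR²w but no w* with uRw* and wRw*.
(F2): holds.
(F3): fails — tR²s, tR²s but no w with sRw and sRw.
(F4): fails — w0R²w1, w0R²w3 but no w with w1Rw and w3Rw.
(F5): holds.
Valid on: (F2), (F5).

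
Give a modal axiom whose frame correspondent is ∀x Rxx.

□p → p

A defining formula is □p → p (the T axiom).
Suppose □p→p is valid. At any x set V(p)={w : Rxw}. Then □p holds at x, so p holds at x, i.e. Rxx.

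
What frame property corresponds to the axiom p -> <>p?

reflexivity

Replacing p by ¬p and contraposing gives the equivalent schema □p → p.
Suppose □p→p is valid. At any x set V(p)={w : Rxw}. Then □p holds at x, so p holds at x, i.e. Rxx.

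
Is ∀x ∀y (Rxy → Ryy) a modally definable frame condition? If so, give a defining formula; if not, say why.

Definable; □(□p → p) defines it

The condition is shift-reflexivity. A defining modal formula is □(□p → p).
Suppose □(□p→p) is valid. Take Rxy and set V(p)={w : Ryw}. Then at y, □p holds; since □(□p→p) at x, □p→p at y, so p at y, i.e. Ryy.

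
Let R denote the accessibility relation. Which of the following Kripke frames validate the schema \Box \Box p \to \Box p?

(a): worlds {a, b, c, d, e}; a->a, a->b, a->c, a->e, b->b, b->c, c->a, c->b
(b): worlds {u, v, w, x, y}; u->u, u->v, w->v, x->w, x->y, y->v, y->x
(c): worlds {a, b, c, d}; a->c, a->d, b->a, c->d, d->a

(a)

Frame correspondent (Sahlqvist): \forall x \forall y (Rxy \to \exists z (Rxz \wedge Rzy)) — i.e. density.
(a): satisfies the condition.
(b): fails — Rxw but no z with Rxz and Rzw.
(c): fails — Rcd but no z with Rcz and Rzd.
Valid on: (a).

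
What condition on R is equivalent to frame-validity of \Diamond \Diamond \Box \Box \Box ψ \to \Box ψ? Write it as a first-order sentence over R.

\forall x \forall y \forall z ((x R^2 y \wedge xRz) \to \exists w (y R^3 w \wedge z = w))

This is a Sahlqvist (Geach-type) schema ◇^2□^3ψ → □^1◇^0ψ.
Minimal-valuation argument: fix x; take any y with xR^2y and any z with xR^1z. Set V(ψ) to the set of worlds R-reachable from y in exactly 3 steps. Then □^3ψ holds at y, so the antecedent holds at x; validity forces ◇^0ψ at z, giving a w with zR^0w and yR^3w.
First-order correspondent: \forall x \forall y \forall z ((x R^2 y \wedge xRz) \to \exists w (y R^3 w \wedge z = w)).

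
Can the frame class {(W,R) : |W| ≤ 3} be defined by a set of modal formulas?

Modal frame validity is preserved under disjoint unions.
Any modal formula valid on each of 4 disjoint one-world frames is valid on their disjoint union (validity is preserved under disjoint unions). Each one-world frame has |W|=1≤3, but the union has |W|=4.
Hence having at most 3 worlds is not modally definable.

Not modally definable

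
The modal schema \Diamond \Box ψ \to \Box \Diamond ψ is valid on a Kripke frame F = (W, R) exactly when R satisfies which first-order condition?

Suppose ◇□ψ→□◇ψ is valid. Take Rxy, Rxz and set V(ψ)={w : Ryw}. Then □ψ at y so ◇□ψ at x, so □◇ψ at x, so ◇ψ at z, giving w with Rzw and Ryw.

convergence: \forall x \forall y \forall z (Rxy \wedge Rxz \to \exists w (Ryw \wedge Rzw))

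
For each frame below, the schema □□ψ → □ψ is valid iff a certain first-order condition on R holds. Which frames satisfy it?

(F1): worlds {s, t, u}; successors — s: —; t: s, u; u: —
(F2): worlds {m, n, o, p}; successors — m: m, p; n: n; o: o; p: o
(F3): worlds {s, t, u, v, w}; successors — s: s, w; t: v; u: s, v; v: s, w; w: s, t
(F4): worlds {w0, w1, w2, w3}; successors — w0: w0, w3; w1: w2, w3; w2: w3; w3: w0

The schema corresponds to density: ∀x ∀y (Rxy → ∃z (Rxz ∧ Rzy)).
(F1): fails — Rtu but no z with Rtz and Rzu.
(F2): condition met.
(F3): fails — Ruv but no z with Ruz and Rzv.
(F4): fails — Rw1w2 but no z with Rw1z and Rzw2.
Valid on: (F2).

(F2)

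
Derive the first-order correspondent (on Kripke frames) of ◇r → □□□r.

∀x ∀y ∀z ((xRy ∧ xR³z) → ∃w (y = w ∧ z = w))

This is a Sahlqvist (Geach-type) schema ◇^1□^0r → □^3◇^0r.
Minimal-valuation argument: fix x; take any y with xR^1y and any z with xR^3z. Set V(r) to the set of worlds R-reachable from y in exactly 0 steps. Then □^0r holds at y, so the antecedent holds at x; validity forces ◇^0r at z, giving a w with zR^0w and yR^0w.
First-order correspondent: ∀x ∀y ∀z ((xRy ∧ xR³z) → ∃w (y = w ∧ z = w)).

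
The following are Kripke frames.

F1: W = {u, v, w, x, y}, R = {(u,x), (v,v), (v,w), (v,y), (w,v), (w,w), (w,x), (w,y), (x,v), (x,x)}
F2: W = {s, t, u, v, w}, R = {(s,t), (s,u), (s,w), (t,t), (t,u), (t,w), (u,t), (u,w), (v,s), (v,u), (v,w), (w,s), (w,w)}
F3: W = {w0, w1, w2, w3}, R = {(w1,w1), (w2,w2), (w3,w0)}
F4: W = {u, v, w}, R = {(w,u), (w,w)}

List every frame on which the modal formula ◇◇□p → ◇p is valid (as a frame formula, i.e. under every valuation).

F2, F3

This is the axiom for a generalized confluence (Geach) condition; its first-order frame correspondent is ∀x ∀y (xR²y → ∃w (yRw ∧ xRw)).
F1: fails — uR²v but no t with vRt and uRt.
F2: ✓.
F3: ✓.
F4: fails — wR²u but no t with uRt and wRt.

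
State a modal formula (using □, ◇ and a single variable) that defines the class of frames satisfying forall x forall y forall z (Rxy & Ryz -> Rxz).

The condition is transitivity. The 4 schema □ψ → □□ψ defines it.
Suppose □ψ→□□ψ is valid. Take Rxy, Ryz and set V(ψ)={w : Rxw}. Then □ψ at x, so □□ψ at x, so □ψ at y, so ψ at z, i.e. Rxz.

□ψ → □□ψ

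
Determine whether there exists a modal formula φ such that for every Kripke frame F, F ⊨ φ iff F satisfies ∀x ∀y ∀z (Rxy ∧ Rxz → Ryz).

This is a Sahlqvist condition; the 5 axiom ◇p → □◇p defines it.
Suppose ◇p→□◇p is valid. Take Rxy, Rxz and set V(p)={y}. Then ◇p at x, so □◇p at x, so ◇p at z, so some w with Rzw has p; w=y, i.e. Rzy. By symmetry of the argument, Ryz.

Definable; ◇p → □◇p defines it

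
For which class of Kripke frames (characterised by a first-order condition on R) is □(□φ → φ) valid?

This is the T□ axiom.
It corresponds to shift-reflexivity: ∀x ∀y (Rxy → Ryy).

Shift-reflexivity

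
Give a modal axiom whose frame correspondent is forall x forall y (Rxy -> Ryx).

r → □◇r

A defining formula is r → □◇r (the B axiom).
Suppose r→□◇r is valid. Take Rxy and set V(r)={x}. Then r at x, so □◇r at x, so ◇r at y, so some z with Ryz has r; z=x, i.e. Ryx.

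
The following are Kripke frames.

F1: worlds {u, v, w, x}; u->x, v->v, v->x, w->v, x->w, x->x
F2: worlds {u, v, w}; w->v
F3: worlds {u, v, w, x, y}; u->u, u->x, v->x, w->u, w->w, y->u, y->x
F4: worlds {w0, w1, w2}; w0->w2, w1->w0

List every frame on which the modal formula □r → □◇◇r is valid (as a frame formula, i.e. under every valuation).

F1

Frame correspondent (Sahlqvist): ∀x ∀z (xRz → ∃w (xRw ∧ zR²w)) — i.e. a generalized confluence (Geach) condition.
F1: condition met.
F2: fails — wRv but no t with wRt and vR²t.
F3: fails — uRx but no t with uRt and xR²t.
F4: fails — w0Rw2 but no w with w0Rw and w2R²w.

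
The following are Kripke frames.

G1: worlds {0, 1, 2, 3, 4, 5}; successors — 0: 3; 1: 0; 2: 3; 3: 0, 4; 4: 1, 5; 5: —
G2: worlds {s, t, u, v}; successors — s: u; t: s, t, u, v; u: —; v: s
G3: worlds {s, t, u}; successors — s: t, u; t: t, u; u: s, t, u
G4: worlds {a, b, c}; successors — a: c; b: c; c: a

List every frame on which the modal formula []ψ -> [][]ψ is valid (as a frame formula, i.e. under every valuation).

The schema corresponds to transitivity: forall x forall y forall z (Rxy & Ryz -> Rxz).
G1: fails — R10 and R03 but not R13.
G2: fails — Rvs and Rsu but not Rvu.
G3: fails — Rtu and Rus but not Rts.
G4: fails — Rac and Rca but not Raa.
Valid on no frame.

none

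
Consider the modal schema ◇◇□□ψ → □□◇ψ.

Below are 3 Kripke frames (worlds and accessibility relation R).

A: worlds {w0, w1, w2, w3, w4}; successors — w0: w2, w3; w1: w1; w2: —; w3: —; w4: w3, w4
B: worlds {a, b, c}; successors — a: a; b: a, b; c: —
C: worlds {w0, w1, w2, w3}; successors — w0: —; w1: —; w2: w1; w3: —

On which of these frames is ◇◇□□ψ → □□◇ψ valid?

B, C

The schema corresponds to a generalized confluence (Geach) condition: ∀x ∀y ∀z ((xR²y ∧ xR²z) → ∃w (yR²w ∧ zRw)).
A: fails — w4R²w3, w4R²w3 but no w with w3R²w and w3Rw.
B: ✓.
C: ✓.
Valid on: B, C.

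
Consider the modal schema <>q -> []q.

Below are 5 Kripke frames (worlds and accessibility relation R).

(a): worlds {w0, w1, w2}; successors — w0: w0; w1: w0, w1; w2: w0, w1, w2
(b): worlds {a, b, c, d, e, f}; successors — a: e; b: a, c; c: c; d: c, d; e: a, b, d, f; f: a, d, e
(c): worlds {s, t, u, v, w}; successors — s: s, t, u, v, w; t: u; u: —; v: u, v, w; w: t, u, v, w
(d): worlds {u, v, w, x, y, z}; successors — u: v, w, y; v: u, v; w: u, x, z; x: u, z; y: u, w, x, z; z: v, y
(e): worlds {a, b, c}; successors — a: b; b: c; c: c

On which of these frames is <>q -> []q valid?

Frame correspondent (Sahlqvist): forall x forall y forall z (Rxy & Rxz -> y = z) — i.e. partial functionality.
(a): fails — w1 sees both w0 and w1.
(b): fails — b sees both a and c.
(c): fails — s sees both s and t.
(d): fails — u sees both v and w.
(e): holds.

(e)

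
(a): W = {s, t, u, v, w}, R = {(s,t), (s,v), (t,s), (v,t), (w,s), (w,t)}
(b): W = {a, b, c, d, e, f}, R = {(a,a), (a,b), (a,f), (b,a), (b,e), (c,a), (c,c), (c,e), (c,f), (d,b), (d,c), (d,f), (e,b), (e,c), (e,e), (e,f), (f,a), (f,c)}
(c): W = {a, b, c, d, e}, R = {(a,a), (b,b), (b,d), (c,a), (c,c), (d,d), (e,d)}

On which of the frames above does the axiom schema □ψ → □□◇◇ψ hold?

(b), (c)

This is the axiom for a generalized confluence (Geach) condition; its first-order frame correspondent is ∀x ∀z (xR²z → ∃w (xRw ∧ zR²w)).
(a): fails — tR²t but no w* with tRw* and tR²w*.
(b): condition met.
(c): condition met.
Valid on: (b), (c).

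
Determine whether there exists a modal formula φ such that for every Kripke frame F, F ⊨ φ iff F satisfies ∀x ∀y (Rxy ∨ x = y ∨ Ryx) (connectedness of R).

Not modally definable

Any modally definable frame class is closed under disjoint unions.
Take 3 disjoint single-world reflexive frames: each is trivially connected, but their disjoint union has 3 worlds with no edge between distinct components, so it is not connected.
So the class is not modally definable.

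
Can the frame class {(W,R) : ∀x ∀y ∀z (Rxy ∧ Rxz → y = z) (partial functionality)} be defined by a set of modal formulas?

The condition is partial functionality. A defining modal formula is ◇q → □q.

Yes, by ◇q → □q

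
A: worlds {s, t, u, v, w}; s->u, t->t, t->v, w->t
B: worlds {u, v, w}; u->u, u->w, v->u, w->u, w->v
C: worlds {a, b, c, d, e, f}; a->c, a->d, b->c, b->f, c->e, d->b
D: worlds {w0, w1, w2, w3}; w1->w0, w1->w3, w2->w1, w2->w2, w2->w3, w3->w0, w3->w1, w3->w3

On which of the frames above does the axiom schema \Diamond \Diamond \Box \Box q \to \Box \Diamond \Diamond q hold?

Frame correspondent (Sahlqvist): \forall x \forall y \forall z ((x R^2 y \wedge xRz) \to \exists w (y R^2 w \wedge z R^2 w)) — i.e. a generalized confluence (Geach) condition.
A: fails — tR²t, tRv but no w* with tR²w* and vR²w*.
B: ✓.
C: fails — aR²b, aRc but no w with bR²w and cR²w.
D: fails — w1R²w0, w1Rw0 but no w with w0R²w and w0R²w.
Valid on: B.

B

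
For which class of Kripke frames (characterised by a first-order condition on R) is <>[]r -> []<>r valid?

Convergence

Suppose ◇□r→□◇r is valid. Take Rxy, Rxz and set V(r)={w : Ryw}. Then □r at y so ◇□r at x, so □◇r at x, so ◇r at z, giving w with Rzw and Ryw.
Conversely, on a frame with convergence the schema holds at every world under every valuation.
So the correspondent is convergence.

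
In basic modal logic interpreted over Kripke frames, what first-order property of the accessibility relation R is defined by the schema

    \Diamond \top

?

This schema is equivalent to the D axiom □p → ◇p.
Its frame correspondent is seriality — \forall x \exists y Rxy.

Seriality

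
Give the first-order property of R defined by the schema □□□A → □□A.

∀x ∀z (xR²z → ∃w (xR³w ∧ z = w))

This is a Sahlqvist (Geach-type) schema ◇^0□^3A → □^2◇^0A.
Minimal-valuation argument: fix x; take any y with xR^0y and any z with xR^2z. Set V(A) to the set of worlds R-reachable from y in exactly 3 steps. Then □^3A holds at y, so the antecedent holds at x; validity forces ◇^0A at z, giving a w with zR^0w and yR^3w.
First-order correspondent: ∀x ∀z (xR²z → ∃w (xR³w ∧ z = w)).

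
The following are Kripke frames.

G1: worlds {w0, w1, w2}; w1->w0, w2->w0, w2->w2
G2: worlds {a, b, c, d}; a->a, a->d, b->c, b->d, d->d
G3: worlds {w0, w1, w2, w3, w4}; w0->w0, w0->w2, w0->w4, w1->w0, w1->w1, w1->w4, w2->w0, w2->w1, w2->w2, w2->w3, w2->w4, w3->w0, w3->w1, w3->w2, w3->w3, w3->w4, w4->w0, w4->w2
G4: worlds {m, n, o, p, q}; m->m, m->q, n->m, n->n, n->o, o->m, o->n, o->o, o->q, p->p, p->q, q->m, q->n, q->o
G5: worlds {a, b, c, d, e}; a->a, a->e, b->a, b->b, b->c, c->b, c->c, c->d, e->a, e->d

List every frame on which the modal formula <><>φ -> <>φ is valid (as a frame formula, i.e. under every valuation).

G1, G2

This is the axiom for transitivity; its first-order frame correspondent is forall x forall y forall z (Rxy & Ryz -> Rxz).
G1: holds.
G2: holds.
G3: fails — Rw1w0 and Rw0w2 but not Rw1w2.
G4: fails — Rno and Roq but not Rnq.
G5: fails — Rbc and Rcd but not Rbd.
Valid on: G1, G2.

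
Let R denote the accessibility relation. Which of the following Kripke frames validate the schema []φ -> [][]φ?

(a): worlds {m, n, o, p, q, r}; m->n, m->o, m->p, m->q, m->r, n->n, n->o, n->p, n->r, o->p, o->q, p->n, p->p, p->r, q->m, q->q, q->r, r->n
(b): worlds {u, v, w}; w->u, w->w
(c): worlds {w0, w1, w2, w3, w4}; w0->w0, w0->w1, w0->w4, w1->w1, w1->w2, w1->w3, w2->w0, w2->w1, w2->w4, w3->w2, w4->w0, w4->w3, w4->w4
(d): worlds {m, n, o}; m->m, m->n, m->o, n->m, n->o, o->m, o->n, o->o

The schema corresponds to transitivity: forall x forall y forall z (Rxy & Ryz -> Rxz).
(a): fails — Rop and Rpn but not Ron.
(b): condition met.
(c): fails — Rw1w2 and Rw2w4 but not Rw1w4.
(d): fails — Rno and Ron but not Rnn.
Valid on: (b).

(b)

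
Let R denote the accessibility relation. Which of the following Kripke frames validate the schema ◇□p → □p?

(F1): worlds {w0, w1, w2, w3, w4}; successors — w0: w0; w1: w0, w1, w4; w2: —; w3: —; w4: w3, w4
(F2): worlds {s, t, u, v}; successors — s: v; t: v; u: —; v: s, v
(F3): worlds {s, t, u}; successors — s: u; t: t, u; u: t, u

The schema corresponds to a generalized confluence (Geach) condition: ∀x ∀y ∀z ((xRy ∧ xRz) → ∃w (yRw ∧ z = w)).
(F1): fails — w1Rw0, w1Rw1 but no w with w0Rw and w1=w.
(F2): fails — vRs, vRs but no w with sRw and s=w.
(F3): condition met.
Valid on: (F3).

(F3)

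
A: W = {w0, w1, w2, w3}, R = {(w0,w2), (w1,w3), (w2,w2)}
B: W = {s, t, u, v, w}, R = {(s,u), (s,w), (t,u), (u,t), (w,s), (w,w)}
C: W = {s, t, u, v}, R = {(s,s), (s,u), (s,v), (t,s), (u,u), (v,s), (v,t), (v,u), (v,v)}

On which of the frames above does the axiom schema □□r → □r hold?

Frame correspondent (Sahlqvist): ∀x ∀y (Rxy → ∃z (Rxz ∧ Rzy)) — i.e. density.
A: fails — Rw1w3 but no z with Rw1z and Rzw3.
B: fails — Rut but no z with Ruz and Rzt.
C: holds.

C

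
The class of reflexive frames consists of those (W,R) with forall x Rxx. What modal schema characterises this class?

The condition is reflexivity. The T schema □p → p defines it.
Suppose □p→p is valid. At any x set V(p)={w : Rxw}. Then □p holds at x, so p holds at x, i.e. Rxx.

□p → p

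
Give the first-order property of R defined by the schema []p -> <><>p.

This is a Sahlqvist (Geach-type) schema ◇^0□^1p → □^0◇^2p.
First-order correspondent: forall x exists w (xRw & x R^2 w).

forall x exists w (xRw & x R^2 w)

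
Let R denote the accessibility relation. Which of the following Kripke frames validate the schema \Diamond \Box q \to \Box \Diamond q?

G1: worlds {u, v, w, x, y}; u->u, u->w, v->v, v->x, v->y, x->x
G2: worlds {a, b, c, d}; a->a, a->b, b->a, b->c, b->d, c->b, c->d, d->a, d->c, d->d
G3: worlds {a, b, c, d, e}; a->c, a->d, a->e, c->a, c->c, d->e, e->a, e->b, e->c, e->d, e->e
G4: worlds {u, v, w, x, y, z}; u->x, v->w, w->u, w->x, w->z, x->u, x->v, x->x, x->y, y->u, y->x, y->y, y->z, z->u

Frame correspondent (Sahlqvist): \forall x \forall y \forall z (Rxy \wedge Rxz \to \exists w (Ryw \wedge Rzw)) — i.e. convergence.
G1: fails — Ruw and Ruw but w and w have no common successor.
G2: satisfies the condition.
G3: fails — Rac and Rad but c and d have no common successor.
G4: fails — Rwu and Rwz but u and z have no common successor.
Valid on: G2.

G2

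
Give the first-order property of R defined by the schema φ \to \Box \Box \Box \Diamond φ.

This is a Sahlqvist (Geach-type) schema ◇^0□^0φ → □^3◇^1φ.
First-order correspondent: \forall x \forall z (x R^3 z \to \exists w (x = w \wedge zRw)).

\forall x \forall z (x R^3 z \to \exists w (x = w \wedge zRw))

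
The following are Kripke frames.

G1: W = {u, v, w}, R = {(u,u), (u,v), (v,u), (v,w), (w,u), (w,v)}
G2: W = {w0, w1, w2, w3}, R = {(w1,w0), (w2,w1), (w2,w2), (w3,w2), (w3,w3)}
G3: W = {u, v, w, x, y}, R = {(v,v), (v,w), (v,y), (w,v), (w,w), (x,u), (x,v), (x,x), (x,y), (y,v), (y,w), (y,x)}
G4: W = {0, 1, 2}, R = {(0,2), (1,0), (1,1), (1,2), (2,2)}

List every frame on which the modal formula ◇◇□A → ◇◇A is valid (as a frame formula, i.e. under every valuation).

The schema corresponds to a generalized confluence (Geach) condition: ∀x ∀y (xR²y → ∃w (yRw ∧ xR²w)).
G1: ✓.
G2: fails — w2R²w0 but no w with w0Rw and w2R²w.
G3: fails — xR²u but no t with uRt and xR²t.
G4: ✓.

G1, G4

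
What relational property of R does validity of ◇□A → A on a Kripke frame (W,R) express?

This is frame-equivalent to A → □◇A (substitute ¬A for A and contrapose).
Suppose A→□◇A is valid. Take Rxy and set V(A)={x}. Then A at x, so □◇A at x, so ◇A at y, so some z with Ryz has A; z=x, i.e. Ryx.
Conversely, any frame satisfying ∀x ∀y (Rxy → Ryx) validates the schema.
Frame condition: ∀x ∀y (Rxy → Ryx).

symmetry: ∀x ∀y (Rxy → Ryx)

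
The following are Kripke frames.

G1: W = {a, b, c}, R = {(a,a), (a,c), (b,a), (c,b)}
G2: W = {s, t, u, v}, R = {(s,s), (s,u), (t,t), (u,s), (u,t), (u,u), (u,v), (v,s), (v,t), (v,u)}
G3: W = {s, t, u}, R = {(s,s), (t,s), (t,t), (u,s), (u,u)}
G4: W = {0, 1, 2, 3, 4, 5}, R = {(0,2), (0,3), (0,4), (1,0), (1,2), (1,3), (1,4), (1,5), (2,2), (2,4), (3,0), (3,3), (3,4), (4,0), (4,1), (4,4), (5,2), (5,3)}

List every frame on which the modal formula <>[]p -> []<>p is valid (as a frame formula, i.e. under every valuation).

This is the axiom for convergence; its first-order frame correspondent is forall x forall y forall z (Rxy & Rxz -> exists w (Ryw & Rzw)).
G1: fails — Raa and Rac but a and c have no common successor.
G2: fails — Rut and Rus but t and s have no common successor.
G3: condition met.
G4: fails — R14 and R15 but 4 and 5 have no common successor.

G3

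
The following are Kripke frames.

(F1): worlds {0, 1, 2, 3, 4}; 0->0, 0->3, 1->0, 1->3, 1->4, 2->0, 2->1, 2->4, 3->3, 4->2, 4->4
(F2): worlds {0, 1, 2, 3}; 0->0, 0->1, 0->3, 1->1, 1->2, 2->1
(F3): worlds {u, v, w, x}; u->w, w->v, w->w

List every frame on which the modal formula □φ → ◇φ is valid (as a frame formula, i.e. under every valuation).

The schema corresponds to seriality: ∀x ∃y Rxy.
(F1): ✓.
(F2): fails — world 3 has no successor.
(F3): fails — world v has no successor.

(F1)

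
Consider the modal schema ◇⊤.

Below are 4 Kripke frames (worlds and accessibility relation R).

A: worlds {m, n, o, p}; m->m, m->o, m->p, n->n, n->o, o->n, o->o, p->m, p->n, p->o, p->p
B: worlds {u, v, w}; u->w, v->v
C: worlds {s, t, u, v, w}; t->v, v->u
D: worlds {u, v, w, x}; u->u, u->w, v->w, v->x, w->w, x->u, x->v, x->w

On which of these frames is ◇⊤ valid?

A, D

The schema corresponds to seriality: ∀x ∃y Rxy.
A: satisfies the condition.
B: fails — world w has no successor.
C: fails — world s has no successor.
D: satisfies the condition.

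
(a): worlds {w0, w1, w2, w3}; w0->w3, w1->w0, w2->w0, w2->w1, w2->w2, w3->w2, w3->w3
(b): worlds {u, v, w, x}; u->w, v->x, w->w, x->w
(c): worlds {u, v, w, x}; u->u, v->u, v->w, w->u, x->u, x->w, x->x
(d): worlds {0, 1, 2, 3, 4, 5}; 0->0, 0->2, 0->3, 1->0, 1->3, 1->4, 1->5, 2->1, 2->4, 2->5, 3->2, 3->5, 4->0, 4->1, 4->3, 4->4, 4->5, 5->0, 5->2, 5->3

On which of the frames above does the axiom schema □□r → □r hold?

(d)

Frame correspondent (Sahlqvist): ∀x ∀y (Rxy → ∃z (Rxz ∧ Rzy)) — i.e. density.
(a): fails — Rw1w0 but no z with Rw1z and Rzw0.
(b): fails — Rvx but no z with Rvz and Rzx.
(c): fails — Rvw but no z with Rvz and Rzw.
(d): holds.
Valid on: (d).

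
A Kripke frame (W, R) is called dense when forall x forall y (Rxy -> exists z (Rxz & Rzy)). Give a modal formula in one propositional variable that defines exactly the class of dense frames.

□□q → □q

The condition is density. The C4 schema □□q → □q defines it.
Suppose □□q→□q is valid. Take Rxy and set V(q)={w : xR²w}. Then □□q at x, so □q at x, so q at y, i.e. ∃z(Rxz∧Rzy).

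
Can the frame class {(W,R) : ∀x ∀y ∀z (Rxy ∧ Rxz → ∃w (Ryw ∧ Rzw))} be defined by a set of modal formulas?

Definable; ◇□q → □◇q defines it

The condition is convergence. A defining modal formula is ◇□q → □◇q.
Suppose ◇□q→□◇q is valid. Take Rxy, Rxz and set V(q)={w : Ryw}. Then □q at y so ◇□q at x, so □◇q at x, so ◇q at z, giving w with Rzw and Ryw.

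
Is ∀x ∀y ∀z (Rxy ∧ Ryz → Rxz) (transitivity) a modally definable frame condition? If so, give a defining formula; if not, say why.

This is a Sahlqvist condition; the 4 axiom □p → □□p defines it.
Suppose □p→□□p is valid. Take Rxy, Ryz and set V(p)={w : Rxw}. Then □p at x, so □□p at x, so □p at y, so p at z, i.e. Rxz.

Definable; □p → □□p defines it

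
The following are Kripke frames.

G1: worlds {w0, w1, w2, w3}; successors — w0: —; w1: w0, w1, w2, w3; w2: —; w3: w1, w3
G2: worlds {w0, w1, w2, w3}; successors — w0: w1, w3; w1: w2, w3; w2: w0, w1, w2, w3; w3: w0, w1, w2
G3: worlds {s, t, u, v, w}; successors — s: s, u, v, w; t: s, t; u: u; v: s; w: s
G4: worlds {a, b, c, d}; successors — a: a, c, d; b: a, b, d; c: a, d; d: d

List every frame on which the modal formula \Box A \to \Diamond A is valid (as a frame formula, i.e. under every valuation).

This is the axiom for seriality; its first-order frame correspondent is \forall x \exists y Rxy.
G1: fails — world w0 has no successor.
G2: satisfies the condition.
G3: satisfies the condition.
G4: satisfies the condition.

G2, G3, G4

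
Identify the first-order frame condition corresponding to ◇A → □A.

partial functionality

Suppose ◇A→□A is valid. Take Rxy, Rxz and set V(A)={y}. Then ◇A at x, so □A at x, so A at z, i.e. z=y.
Conversely, on a frame with partial functionality the schema holds at every world under every valuation.
Frame condition: ∀x ∀y ∀z (Rxy ∧ Rxz → y = z).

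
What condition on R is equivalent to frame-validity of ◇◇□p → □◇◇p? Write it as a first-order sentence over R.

This is a Sahlqvist (Geach-type) schema ◇^2□^1p → □^1◇^2p.
Minimal-valuation argument: fix x; take any y with xR^2y and any z with xR^1z. Set V(p) to the set of worlds R-reachable from y in exactly 1 step. Then □^1p holds at y, so the antecedent holds at x; validity forces ◇^2p at z, giving a w with zR^2w and yR^1w.
First-order correspondent: ∀x ∀y ∀z ((xR²y ∧ xRz) → ∃w (yRw ∧ zR²w)).

∀x ∀y ∀z ((xR²y ∧ xRz) → ∃w (yRw ∧ zR²w))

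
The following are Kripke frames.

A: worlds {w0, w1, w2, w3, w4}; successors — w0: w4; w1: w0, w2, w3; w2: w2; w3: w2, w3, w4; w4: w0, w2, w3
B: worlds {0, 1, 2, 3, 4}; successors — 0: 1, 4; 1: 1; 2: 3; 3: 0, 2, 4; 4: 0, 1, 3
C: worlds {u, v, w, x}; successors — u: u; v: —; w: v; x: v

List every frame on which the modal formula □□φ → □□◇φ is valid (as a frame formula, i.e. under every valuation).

C

The schema corresponds to a generalized confluence (Geach) condition: ∀x ∀z (xR²z → ∃w (xR²w ∧ zRw)).
A: fails — w0R²w0 but no w with w0R²w and w0Rw.
B: fails — 2R²2 but no w with 2R²w and 2Rw.
C: condition met.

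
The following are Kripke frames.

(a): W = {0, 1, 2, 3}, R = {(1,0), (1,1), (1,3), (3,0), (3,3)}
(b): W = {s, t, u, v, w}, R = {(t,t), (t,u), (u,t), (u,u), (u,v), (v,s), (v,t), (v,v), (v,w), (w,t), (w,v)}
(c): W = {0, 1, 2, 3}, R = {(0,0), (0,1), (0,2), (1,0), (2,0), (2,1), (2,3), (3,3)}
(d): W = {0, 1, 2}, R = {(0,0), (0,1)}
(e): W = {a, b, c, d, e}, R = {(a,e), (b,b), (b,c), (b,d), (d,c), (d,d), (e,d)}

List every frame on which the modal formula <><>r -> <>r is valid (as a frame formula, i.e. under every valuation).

(a), (d)

Frame correspondent (Sahlqvist): forall x forall y forall z (Rxy & Ryz -> Rxz) — i.e. transitivity.
(a): holds.
(b): fails — Ruv and Rvw but not Ruw.
(c): fails — R10 and R02 but not R12.
(d): holds.
(e): fails — Rae and Red but not Rad.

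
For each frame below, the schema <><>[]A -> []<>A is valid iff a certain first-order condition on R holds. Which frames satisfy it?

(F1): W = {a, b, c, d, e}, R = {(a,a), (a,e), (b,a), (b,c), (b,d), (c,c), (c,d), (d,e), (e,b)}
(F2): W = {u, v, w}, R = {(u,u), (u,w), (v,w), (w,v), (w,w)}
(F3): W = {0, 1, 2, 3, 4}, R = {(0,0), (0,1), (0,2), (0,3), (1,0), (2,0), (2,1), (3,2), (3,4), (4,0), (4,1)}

The schema corresponds to a generalized confluence (Geach) condition: forall x forall y forall z ((x R^2 y & xRz) -> exists w (yRw & zRw)).
(F1): fails — aR²a, aRe but no w with aRw and eRw.
(F2): condition met.
(F3): fails — 0R²1, 0R3 but no w with 1Rw and 3Rw.
Valid on: (F2).

(F2)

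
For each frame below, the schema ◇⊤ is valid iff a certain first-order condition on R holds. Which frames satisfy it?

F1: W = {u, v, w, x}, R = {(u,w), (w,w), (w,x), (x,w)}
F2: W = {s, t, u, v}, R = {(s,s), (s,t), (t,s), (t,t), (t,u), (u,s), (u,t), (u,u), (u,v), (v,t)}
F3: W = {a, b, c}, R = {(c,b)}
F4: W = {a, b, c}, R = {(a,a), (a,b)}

This is the axiom for seriality; its first-order frame correspondent is ∀x ∃y Rxy.
F1: fails — world v has no successor.
F2: ✓.
F3: fails — world a has no successor.
F4: fails — world b has no successor.
Valid on: F2.

F2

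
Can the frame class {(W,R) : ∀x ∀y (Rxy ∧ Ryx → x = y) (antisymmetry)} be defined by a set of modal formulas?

Not definable by any modal formula

Modal frame validity is preserved under surjective bounded morphisms.
The 8-cycle (worlds a,b,c,d,e,f,g,h with a→b→c→d→e→f→g→h→a) is antisymmetric. Sending even-indexed worlds to a and odd-indexed worlds to b is a surjective bounded morphism onto the two-world frame with a↔b, which is not antisymmetric.
So no modal formula (or set of formulas) defines exactly the antisymmetric frames.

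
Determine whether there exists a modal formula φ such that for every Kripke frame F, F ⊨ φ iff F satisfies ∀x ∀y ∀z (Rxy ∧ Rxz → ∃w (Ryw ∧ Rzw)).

Definable; ◇□p → □◇p defines it

This is a Sahlqvist condition; the .2 axiom ◇□p → □◇p defines it.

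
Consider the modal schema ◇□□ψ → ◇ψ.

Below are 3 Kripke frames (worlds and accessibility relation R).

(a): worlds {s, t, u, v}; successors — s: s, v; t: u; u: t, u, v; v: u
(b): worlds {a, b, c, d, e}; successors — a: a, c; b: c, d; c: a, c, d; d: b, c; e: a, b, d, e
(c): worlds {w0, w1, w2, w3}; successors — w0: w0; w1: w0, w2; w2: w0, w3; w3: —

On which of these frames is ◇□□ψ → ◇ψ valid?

The schema corresponds to a generalized confluence (Geach) condition: ∀x ∀y (xRy → ∃w (yR²w ∧ xRw)).
(a): ✓.
(b): ✓.
(c): fails — w2Rw3 but no w with w3R²w and w2Rw.
Valid on: (a), (b).

(a), (b)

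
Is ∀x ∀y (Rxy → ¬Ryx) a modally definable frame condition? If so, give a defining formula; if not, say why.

Any modally definable frame class is closed under surjective bounded morphisms.
The 5-cycle (worlds 0,1,2,3,4 with 0→1→2→3→4→0) is asymmetric. Mapping every world to a single reflexive point • is a surjective bounded morphism, and the reflexive point is not asymmetric (R•• but asymmetry requires ¬R••).
So the class is not modally definable.

No — not modally definable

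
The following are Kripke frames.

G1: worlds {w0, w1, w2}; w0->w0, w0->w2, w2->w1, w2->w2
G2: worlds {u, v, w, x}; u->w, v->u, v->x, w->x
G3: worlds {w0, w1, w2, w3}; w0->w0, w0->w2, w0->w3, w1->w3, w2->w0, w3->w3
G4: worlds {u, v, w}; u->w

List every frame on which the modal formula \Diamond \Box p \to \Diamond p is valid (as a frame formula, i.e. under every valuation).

G3

This is the axiom for a generalized confluence (Geach) condition; its first-order frame correspondent is \forall x \forall y (xRy \to \exists w (yRw \wedge xRw)).
G1: fails — w2Rw1 but no w with w1Rw and w2Rw.
G2: fails — uRw but no t with wRt and uRt.
G3: ✓.
G4: fails — uRw but no t with wRt and uRt.
Valid on: G3.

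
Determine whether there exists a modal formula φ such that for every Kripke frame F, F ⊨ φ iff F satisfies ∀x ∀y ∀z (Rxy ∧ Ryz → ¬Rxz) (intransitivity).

Modal frame validity is preserved under surjective bounded morphisms.
The 7-cycle (worlds a,b,c,d,e,f,g with a→b→c→d→e→f→g→a) is intransitive. Mapping every world to a single reflexive point • is a surjective bounded morphism; the reflexive point is not intransitive (R••∧R•• but R••).
So no modal formula (or set of formulas) defines exactly the intransitive frames.

No — not modally definable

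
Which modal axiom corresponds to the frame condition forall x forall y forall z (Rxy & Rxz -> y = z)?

◇r → □r

The condition is partial functionality. The CD schema ◇r → □r defines it.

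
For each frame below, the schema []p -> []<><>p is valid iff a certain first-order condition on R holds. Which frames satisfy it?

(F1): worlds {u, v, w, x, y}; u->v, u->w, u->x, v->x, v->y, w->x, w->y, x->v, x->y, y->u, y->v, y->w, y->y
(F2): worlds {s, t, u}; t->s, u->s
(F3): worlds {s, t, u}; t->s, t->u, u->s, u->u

(F1)

The schema corresponds to a generalized confluence (Geach) condition: forall x forall z (xRz -> exists w (xRw & z R^2 w)).
(F1): satisfies the condition.
(F2): fails — tRs but no w with tRw and sR²w.
(F3): fails — tRs but no w with tRw and sR²w.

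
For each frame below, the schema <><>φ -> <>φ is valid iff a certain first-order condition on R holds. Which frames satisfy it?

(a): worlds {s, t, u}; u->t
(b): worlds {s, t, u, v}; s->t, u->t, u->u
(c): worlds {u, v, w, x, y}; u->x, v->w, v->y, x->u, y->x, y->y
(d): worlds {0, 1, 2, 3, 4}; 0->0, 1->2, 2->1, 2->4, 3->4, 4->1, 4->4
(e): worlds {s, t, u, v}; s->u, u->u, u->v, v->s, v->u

(a), (b)

This is the axiom for transitivity; its first-order frame correspondent is forall x forall y forall z (Rxy & Ryz -> Rxz).
(a): holds.
(b): holds.
(c): fails — Ryx and Rxu but not Ryu.
(d): fails — R34 and R41 but not R31.
(e): fails — Ruv and Rvs but not Rus.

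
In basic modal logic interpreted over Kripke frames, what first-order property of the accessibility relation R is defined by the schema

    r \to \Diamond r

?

reflexivity: \forall x Rxx

Replacing r by ¬r and contraposing gives the equivalent schema □r → r.
Suppose □r→r is valid. At any x set V(r)={w : Rxw}. Then □r holds at x, so r holds at x, i.e. Rxx.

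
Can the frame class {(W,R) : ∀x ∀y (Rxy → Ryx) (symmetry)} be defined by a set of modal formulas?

Yes: it is symmetry, defined by the B schema p → □◇p.

Definable; p → □◇p defines it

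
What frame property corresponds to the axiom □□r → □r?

density: ∀x ∀y (Rxy → ∃z (Rxz ∧ Rzy))

Suppose □□r→□r is valid. Take Rxy and set V(r)={w : xR²w}. Then □□r at x, so □r at x, so r at y, i.e. ∃z(Rxz∧Rzy).
Conversely, on a frame with density the schema holds at every world under every valuation.
So the correspondent is density.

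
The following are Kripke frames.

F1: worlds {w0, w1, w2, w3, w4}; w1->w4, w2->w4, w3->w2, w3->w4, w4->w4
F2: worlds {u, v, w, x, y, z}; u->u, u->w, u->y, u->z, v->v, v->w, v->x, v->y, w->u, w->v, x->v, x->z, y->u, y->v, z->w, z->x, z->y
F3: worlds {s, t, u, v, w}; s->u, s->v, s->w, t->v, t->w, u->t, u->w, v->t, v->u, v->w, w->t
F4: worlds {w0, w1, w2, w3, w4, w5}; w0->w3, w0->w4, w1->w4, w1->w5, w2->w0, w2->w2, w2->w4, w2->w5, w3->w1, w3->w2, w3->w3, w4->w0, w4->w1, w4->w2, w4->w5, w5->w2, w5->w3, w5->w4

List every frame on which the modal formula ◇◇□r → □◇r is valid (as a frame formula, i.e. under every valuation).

The schema corresponds to a generalized confluence (Geach) condition: ∀x ∀y ∀z ((xR²y ∧ xRz) → ∃w (yRw ∧ zRw)).
F1: ✓.
F2: fails — uR²w, uRz but no t with wRt and zRt.
F3: fails — sR²t, sRw but no w* with tRw* and wRw*.
F4: fails — w0R²w0, w0Rw4 but no w with w0Rw and w4Rw.

F1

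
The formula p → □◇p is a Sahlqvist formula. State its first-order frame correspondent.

symmetry

Suppose p→□◇p is valid. Take Rxy and set V(p)={x}. Then p at x, so □◇p at x, so ◇p at y, so some z with Ryz has p; z=x, i.e. Ryx.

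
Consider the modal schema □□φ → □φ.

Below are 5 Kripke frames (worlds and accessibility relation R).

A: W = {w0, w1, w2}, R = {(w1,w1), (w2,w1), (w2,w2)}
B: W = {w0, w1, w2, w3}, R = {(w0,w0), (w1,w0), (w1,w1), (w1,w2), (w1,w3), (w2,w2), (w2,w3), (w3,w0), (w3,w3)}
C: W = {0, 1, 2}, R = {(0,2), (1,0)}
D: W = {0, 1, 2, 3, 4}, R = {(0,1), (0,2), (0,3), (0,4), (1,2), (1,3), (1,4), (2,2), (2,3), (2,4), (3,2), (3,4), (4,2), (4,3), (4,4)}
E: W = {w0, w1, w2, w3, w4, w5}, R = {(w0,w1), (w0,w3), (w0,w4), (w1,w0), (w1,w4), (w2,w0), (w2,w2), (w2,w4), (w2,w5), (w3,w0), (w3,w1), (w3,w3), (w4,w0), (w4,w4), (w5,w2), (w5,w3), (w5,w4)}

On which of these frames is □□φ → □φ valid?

A, B, E

The schema corresponds to density: ∀x ∀y (Rxy → ∃z (Rxz ∧ Rzy)).
A: condition met.
B: condition met.
C: fails — R10 but no z with R1z and Rz0.
D: fails — R01 but no z with R0z and Rz1.
E: condition met.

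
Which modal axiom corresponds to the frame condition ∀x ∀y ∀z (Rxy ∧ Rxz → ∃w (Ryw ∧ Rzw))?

◇□p → □◇p

This is convergence; the standard corresponding axiom is .2: ◇□p → □◇p.
Suppose ◇□p→□◇p is valid. Take Rxy, Rxz and set V(p)={w : Ryw}. Then □p at y so ◇□p at x, so □◇p at x, so ◇p at z, giving w with Rzw and Ryw.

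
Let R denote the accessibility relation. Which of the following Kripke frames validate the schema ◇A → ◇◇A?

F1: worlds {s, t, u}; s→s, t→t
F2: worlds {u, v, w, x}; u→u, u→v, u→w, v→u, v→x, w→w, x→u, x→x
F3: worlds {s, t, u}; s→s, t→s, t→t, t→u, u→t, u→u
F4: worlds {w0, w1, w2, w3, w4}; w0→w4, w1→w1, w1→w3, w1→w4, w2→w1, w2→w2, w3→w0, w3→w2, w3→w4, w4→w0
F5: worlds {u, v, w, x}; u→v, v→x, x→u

F1, F2, F3

The schema corresponds to a generalized confluence (Geach) condition: ∀x ∀y (xRy → ∃w (y = w ∧ xR²w)).
F1: satisfies the condition.
F2: satisfies the condition.
F3: satisfies the condition.
F4: fails — w0Rw4 but no w with w4=w and w0R²w.
F5: fails — uRv but no t with v=t and uR²t.
Valid on: F1, F2, F3.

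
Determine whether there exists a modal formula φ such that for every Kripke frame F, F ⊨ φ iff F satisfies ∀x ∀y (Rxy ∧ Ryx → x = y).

Modal frame validity is preserved under surjective bounded morphisms.
The 6-cycle (worlds a,b,c,d,e,f with a→b→c→d→e→f→a) is antisymmetric. Sending even-indexed worlds to s and odd-indexed worlds to t is a surjective bounded morphism onto the two-world frame with s↔t, which is not antisymmetric.
Hence antisymmetry is not modally definable.

No — not modally definable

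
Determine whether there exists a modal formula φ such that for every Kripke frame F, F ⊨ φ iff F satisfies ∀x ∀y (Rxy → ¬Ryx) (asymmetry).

No — not modally definable

Any modally definable frame class is closed under surjective bounded morphisms.
The 3-cycle (worlds 0,1,2 with 0→1→2→0) is asymmetric. Mapping every world to a single reflexive point • is a surjective bounded morphism, and the reflexive point is not asymmetric (R•• but asymmetry requires ¬R••).
Hence asymmetry is not modally definable.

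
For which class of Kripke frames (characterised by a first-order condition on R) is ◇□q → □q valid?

The Euclidean property

This is frame-equivalent to ◇q → □◇q (substitute ¬q for q and contrapose).
Suppose ◇q→□◇q is valid. Take Rxy, Rxz and set V(q)={y}. Then ◇q at x, so □◇q at x, so ◇q at z, so some w with Rzw has q; w=y, i.e. Rzy. By symmetry of the argument, Ryz.
Conversely, any frame satisfying ∀x ∀y ∀z (Rxy ∧ Rxz → Ryz) validates the schema.
So the correspondent is the Euclidean property.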